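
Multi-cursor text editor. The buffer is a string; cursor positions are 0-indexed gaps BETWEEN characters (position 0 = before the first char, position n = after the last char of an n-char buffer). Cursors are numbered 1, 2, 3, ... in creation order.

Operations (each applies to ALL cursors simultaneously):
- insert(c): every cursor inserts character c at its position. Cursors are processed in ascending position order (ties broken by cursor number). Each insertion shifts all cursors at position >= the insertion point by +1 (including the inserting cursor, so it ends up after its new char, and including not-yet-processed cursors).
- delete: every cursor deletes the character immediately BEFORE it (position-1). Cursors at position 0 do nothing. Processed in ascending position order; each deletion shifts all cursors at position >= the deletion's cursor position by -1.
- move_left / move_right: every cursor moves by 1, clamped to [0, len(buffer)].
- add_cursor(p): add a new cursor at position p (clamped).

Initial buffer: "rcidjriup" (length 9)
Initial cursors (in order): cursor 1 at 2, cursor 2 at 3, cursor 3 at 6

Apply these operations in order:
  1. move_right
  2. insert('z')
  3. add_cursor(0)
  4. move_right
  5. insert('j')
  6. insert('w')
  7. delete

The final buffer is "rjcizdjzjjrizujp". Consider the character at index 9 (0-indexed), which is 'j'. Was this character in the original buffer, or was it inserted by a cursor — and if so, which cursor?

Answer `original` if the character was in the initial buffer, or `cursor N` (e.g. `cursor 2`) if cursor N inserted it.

Answer: cursor 2

Derivation:
After op 1 (move_right): buffer="rcidjriup" (len 9), cursors c1@3 c2@4 c3@7, authorship .........
After op 2 (insert('z')): buffer="rcizdzjrizup" (len 12), cursors c1@4 c2@6 c3@10, authorship ...1.2...3..
After op 3 (add_cursor(0)): buffer="rcizdzjrizup" (len 12), cursors c4@0 c1@4 c2@6 c3@10, authorship ...1.2...3..
After op 4 (move_right): buffer="rcizdzjrizup" (len 12), cursors c4@1 c1@5 c2@7 c3@11, authorship ...1.2...3..
After op 5 (insert('j')): buffer="rjcizdjzjjrizujp" (len 16), cursors c4@2 c1@7 c2@10 c3@15, authorship .4..1.12.2..3.3.
After op 6 (insert('w')): buffer="rjwcizdjwzjjwrizujwp" (len 20), cursors c4@3 c1@9 c2@13 c3@19, authorship .44..1.112.22..3.33.
After op 7 (delete): buffer="rjcizdjzjjrizujp" (len 16), cursors c4@2 c1@7 c2@10 c3@15, authorship .4..1.12.2..3.3.
Authorship (.=original, N=cursor N): . 4 . . 1 . 1 2 . 2 . . 3 . 3 .
Index 9: author = 2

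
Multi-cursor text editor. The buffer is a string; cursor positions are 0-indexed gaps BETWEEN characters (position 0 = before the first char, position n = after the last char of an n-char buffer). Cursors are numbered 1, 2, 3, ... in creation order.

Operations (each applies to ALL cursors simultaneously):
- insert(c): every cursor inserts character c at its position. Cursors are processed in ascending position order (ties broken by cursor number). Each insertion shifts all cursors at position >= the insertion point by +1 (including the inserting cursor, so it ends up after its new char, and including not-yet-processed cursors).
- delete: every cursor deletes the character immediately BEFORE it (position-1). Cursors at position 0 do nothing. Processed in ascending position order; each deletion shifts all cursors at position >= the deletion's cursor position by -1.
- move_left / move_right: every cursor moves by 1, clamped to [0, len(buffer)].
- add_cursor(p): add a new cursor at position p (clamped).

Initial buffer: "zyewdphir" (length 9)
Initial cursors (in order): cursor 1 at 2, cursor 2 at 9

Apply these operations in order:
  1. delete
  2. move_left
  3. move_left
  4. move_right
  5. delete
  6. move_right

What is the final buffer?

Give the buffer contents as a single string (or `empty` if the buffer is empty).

Answer: ewdpi

Derivation:
After op 1 (delete): buffer="zewdphi" (len 7), cursors c1@1 c2@7, authorship .......
After op 2 (move_left): buffer="zewdphi" (len 7), cursors c1@0 c2@6, authorship .......
After op 3 (move_left): buffer="zewdphi" (len 7), cursors c1@0 c2@5, authorship .......
After op 4 (move_right): buffer="zewdphi" (len 7), cursors c1@1 c2@6, authorship .......
After op 5 (delete): buffer="ewdpi" (len 5), cursors c1@0 c2@4, authorship .....
After op 6 (move_right): buffer="ewdpi" (len 5), cursors c1@1 c2@5, authorship .....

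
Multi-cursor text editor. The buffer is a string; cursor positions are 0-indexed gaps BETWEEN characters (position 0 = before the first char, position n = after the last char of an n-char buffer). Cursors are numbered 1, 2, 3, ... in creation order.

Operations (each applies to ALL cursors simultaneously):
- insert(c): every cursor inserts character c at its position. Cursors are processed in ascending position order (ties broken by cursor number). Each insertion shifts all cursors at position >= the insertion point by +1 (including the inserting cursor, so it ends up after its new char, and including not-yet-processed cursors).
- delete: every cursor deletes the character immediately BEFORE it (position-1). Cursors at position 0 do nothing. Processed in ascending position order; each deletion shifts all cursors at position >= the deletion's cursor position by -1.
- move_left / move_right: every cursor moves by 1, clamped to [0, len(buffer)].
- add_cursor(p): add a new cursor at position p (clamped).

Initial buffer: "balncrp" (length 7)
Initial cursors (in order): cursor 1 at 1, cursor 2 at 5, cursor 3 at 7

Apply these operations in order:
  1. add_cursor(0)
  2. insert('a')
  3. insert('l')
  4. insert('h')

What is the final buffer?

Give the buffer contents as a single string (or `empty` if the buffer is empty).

After op 1 (add_cursor(0)): buffer="balncrp" (len 7), cursors c4@0 c1@1 c2@5 c3@7, authorship .......
After op 2 (insert('a')): buffer="abaalncarpa" (len 11), cursors c4@1 c1@3 c2@8 c3@11, authorship 4.1....2..3
After op 3 (insert('l')): buffer="albalalncalrpal" (len 15), cursors c4@2 c1@5 c2@11 c3@15, authorship 44.11....22..33
After op 4 (insert('h')): buffer="alhbalhalncalhrpalh" (len 19), cursors c4@3 c1@7 c2@14 c3@19, authorship 444.111....222..333

Answer: alhbalhalncalhrpalh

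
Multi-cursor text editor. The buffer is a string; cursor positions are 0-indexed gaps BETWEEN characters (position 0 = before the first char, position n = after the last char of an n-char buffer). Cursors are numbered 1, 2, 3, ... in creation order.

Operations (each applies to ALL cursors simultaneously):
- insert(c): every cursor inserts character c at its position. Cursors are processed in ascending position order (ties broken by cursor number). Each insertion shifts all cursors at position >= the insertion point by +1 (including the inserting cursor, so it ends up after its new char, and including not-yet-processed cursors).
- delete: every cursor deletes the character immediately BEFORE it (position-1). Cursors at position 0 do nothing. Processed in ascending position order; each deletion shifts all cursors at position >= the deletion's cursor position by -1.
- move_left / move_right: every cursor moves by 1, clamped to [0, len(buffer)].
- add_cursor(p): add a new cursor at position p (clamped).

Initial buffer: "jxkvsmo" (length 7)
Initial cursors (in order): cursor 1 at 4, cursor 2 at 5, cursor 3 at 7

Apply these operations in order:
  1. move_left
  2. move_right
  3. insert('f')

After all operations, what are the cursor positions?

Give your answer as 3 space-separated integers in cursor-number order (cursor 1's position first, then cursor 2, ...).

Answer: 5 7 10

Derivation:
After op 1 (move_left): buffer="jxkvsmo" (len 7), cursors c1@3 c2@4 c3@6, authorship .......
After op 2 (move_right): buffer="jxkvsmo" (len 7), cursors c1@4 c2@5 c3@7, authorship .......
After op 3 (insert('f')): buffer="jxkvfsfmof" (len 10), cursors c1@5 c2@7 c3@10, authorship ....1.2..3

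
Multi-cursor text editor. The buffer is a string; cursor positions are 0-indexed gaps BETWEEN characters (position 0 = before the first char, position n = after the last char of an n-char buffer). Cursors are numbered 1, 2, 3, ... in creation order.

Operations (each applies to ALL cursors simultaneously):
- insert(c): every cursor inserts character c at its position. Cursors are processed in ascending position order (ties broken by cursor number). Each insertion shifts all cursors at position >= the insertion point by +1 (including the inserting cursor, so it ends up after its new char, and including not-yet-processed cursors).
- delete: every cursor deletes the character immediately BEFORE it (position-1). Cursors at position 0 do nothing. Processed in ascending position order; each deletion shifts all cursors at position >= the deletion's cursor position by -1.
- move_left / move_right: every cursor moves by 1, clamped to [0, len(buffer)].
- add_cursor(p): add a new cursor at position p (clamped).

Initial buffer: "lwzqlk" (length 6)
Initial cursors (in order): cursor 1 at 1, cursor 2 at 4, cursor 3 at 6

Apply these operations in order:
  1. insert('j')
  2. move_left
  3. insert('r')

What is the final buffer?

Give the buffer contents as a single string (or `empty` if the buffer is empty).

After op 1 (insert('j')): buffer="ljwzqjlkj" (len 9), cursors c1@2 c2@6 c3@9, authorship .1...2..3
After op 2 (move_left): buffer="ljwzqjlkj" (len 9), cursors c1@1 c2@5 c3@8, authorship .1...2..3
After op 3 (insert('r')): buffer="lrjwzqrjlkrj" (len 12), cursors c1@2 c2@7 c3@11, authorship .11...22..33

Answer: lrjwzqrjlkrj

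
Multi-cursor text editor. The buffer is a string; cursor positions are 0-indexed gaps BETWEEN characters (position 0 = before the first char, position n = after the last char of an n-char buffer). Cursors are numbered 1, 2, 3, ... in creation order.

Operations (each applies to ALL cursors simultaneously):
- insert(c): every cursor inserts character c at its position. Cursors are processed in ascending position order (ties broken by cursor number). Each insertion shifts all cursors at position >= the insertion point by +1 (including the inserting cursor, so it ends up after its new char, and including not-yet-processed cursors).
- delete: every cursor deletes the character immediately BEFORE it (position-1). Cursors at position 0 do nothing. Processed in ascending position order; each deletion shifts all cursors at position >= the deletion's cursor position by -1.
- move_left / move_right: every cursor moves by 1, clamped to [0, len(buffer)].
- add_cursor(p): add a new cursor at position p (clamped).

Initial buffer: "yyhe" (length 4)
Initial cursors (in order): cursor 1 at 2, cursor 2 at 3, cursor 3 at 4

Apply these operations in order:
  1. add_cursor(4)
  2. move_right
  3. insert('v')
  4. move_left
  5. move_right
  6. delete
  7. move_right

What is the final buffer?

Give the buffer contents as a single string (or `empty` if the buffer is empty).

Answer: yyhe

Derivation:
After op 1 (add_cursor(4)): buffer="yyhe" (len 4), cursors c1@2 c2@3 c3@4 c4@4, authorship ....
After op 2 (move_right): buffer="yyhe" (len 4), cursors c1@3 c2@4 c3@4 c4@4, authorship ....
After op 3 (insert('v')): buffer="yyhvevvv" (len 8), cursors c1@4 c2@8 c3@8 c4@8, authorship ...1.234
After op 4 (move_left): buffer="yyhvevvv" (len 8), cursors c1@3 c2@7 c3@7 c4@7, authorship ...1.234
After op 5 (move_right): buffer="yyhvevvv" (len 8), cursors c1@4 c2@8 c3@8 c4@8, authorship ...1.234
After op 6 (delete): buffer="yyhe" (len 4), cursors c1@3 c2@4 c3@4 c4@4, authorship ....
After op 7 (move_right): buffer="yyhe" (len 4), cursors c1@4 c2@4 c3@4 c4@4, authorship ....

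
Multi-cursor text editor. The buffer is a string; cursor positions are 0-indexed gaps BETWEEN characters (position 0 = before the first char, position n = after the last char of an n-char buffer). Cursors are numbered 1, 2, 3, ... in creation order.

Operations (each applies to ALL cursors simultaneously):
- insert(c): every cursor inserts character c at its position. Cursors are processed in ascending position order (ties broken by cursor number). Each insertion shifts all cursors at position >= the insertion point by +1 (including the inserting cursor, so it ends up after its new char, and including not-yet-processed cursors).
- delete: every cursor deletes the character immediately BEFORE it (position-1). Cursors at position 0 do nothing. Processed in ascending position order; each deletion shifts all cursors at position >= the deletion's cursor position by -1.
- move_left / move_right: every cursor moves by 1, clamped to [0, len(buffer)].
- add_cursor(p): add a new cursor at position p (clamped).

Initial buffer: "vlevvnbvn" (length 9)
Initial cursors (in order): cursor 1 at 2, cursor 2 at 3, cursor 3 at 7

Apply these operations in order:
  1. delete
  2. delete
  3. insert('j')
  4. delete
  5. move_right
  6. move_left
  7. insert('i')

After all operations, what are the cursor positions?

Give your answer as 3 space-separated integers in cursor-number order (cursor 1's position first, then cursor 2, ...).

After op 1 (delete): buffer="vvvnvn" (len 6), cursors c1@1 c2@1 c3@4, authorship ......
After op 2 (delete): buffer="vvvn" (len 4), cursors c1@0 c2@0 c3@2, authorship ....
After op 3 (insert('j')): buffer="jjvvjvn" (len 7), cursors c1@2 c2@2 c3@5, authorship 12..3..
After op 4 (delete): buffer="vvvn" (len 4), cursors c1@0 c2@0 c3@2, authorship ....
After op 5 (move_right): buffer="vvvn" (len 4), cursors c1@1 c2@1 c3@3, authorship ....
After op 6 (move_left): buffer="vvvn" (len 4), cursors c1@0 c2@0 c3@2, authorship ....
After op 7 (insert('i')): buffer="iivvivn" (len 7), cursors c1@2 c2@2 c3@5, authorship 12..3..

Answer: 2 2 5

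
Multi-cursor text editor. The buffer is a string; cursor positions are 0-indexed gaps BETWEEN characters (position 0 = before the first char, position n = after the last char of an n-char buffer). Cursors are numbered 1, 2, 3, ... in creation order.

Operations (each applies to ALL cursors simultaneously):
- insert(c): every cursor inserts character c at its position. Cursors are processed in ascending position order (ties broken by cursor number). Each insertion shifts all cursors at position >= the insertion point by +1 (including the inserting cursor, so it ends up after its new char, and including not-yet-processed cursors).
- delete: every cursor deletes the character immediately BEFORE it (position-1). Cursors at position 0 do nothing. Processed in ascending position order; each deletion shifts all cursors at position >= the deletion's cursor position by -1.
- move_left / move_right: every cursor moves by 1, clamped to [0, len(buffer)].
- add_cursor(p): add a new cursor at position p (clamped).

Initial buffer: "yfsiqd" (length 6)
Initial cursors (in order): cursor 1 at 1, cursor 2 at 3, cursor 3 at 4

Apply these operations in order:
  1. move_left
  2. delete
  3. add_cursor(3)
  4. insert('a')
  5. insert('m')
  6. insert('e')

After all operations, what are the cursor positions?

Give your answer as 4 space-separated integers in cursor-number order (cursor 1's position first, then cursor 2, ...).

After op 1 (move_left): buffer="yfsiqd" (len 6), cursors c1@0 c2@2 c3@3, authorship ......
After op 2 (delete): buffer="yiqd" (len 4), cursors c1@0 c2@1 c3@1, authorship ....
After op 3 (add_cursor(3)): buffer="yiqd" (len 4), cursors c1@0 c2@1 c3@1 c4@3, authorship ....
After op 4 (insert('a')): buffer="ayaaiqad" (len 8), cursors c1@1 c2@4 c3@4 c4@7, authorship 1.23..4.
After op 5 (insert('m')): buffer="amyaammiqamd" (len 12), cursors c1@2 c2@7 c3@7 c4@11, authorship 11.2323..44.
After op 6 (insert('e')): buffer="ameyaammeeiqamed" (len 16), cursors c1@3 c2@10 c3@10 c4@15, authorship 111.232323..444.

Answer: 3 10 10 15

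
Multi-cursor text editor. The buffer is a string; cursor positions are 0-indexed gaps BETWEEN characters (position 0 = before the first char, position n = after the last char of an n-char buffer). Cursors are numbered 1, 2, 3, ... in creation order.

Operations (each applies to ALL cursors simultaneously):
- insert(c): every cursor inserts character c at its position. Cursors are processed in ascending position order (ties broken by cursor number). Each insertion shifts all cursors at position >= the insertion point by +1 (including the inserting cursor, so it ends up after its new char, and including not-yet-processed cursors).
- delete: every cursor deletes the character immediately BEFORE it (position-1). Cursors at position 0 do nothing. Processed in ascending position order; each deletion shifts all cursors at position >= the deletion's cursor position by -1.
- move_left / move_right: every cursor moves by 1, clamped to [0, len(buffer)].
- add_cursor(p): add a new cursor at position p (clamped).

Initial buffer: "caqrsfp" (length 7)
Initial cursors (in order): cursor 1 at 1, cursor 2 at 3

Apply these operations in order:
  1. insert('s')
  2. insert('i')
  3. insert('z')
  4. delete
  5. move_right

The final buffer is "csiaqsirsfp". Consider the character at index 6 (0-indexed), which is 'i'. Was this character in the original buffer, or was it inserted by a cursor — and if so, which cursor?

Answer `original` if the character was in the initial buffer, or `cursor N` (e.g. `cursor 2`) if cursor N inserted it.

After op 1 (insert('s')): buffer="csaqsrsfp" (len 9), cursors c1@2 c2@5, authorship .1..2....
After op 2 (insert('i')): buffer="csiaqsirsfp" (len 11), cursors c1@3 c2@7, authorship .11..22....
After op 3 (insert('z')): buffer="csizaqsizrsfp" (len 13), cursors c1@4 c2@9, authorship .111..222....
After op 4 (delete): buffer="csiaqsirsfp" (len 11), cursors c1@3 c2@7, authorship .11..22....
After op 5 (move_right): buffer="csiaqsirsfp" (len 11), cursors c1@4 c2@8, authorship .11..22....
Authorship (.=original, N=cursor N): . 1 1 . . 2 2 . . . .
Index 6: author = 2

Answer: cursor 2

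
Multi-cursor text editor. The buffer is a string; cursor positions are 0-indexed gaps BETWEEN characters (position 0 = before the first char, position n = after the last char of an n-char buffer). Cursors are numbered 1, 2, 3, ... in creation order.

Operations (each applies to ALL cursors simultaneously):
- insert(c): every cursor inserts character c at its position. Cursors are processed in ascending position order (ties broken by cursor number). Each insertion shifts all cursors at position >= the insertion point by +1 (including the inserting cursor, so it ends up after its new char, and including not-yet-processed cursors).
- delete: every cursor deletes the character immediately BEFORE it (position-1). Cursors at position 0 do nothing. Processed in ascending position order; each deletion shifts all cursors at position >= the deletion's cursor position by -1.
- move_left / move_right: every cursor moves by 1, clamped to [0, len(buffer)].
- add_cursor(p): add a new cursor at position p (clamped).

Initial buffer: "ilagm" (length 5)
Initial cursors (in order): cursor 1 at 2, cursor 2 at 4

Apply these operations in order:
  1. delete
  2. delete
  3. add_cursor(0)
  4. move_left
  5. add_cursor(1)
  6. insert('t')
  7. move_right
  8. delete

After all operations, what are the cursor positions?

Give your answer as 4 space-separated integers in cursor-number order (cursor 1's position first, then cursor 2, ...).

After op 1 (delete): buffer="iam" (len 3), cursors c1@1 c2@2, authorship ...
After op 2 (delete): buffer="m" (len 1), cursors c1@0 c2@0, authorship .
After op 3 (add_cursor(0)): buffer="m" (len 1), cursors c1@0 c2@0 c3@0, authorship .
After op 4 (move_left): buffer="m" (len 1), cursors c1@0 c2@0 c3@0, authorship .
After op 5 (add_cursor(1)): buffer="m" (len 1), cursors c1@0 c2@0 c3@0 c4@1, authorship .
After op 6 (insert('t')): buffer="tttmt" (len 5), cursors c1@3 c2@3 c3@3 c4@5, authorship 123.4
After op 7 (move_right): buffer="tttmt" (len 5), cursors c1@4 c2@4 c3@4 c4@5, authorship 123.4
After op 8 (delete): buffer="t" (len 1), cursors c1@1 c2@1 c3@1 c4@1, authorship 1

Answer: 1 1 1 1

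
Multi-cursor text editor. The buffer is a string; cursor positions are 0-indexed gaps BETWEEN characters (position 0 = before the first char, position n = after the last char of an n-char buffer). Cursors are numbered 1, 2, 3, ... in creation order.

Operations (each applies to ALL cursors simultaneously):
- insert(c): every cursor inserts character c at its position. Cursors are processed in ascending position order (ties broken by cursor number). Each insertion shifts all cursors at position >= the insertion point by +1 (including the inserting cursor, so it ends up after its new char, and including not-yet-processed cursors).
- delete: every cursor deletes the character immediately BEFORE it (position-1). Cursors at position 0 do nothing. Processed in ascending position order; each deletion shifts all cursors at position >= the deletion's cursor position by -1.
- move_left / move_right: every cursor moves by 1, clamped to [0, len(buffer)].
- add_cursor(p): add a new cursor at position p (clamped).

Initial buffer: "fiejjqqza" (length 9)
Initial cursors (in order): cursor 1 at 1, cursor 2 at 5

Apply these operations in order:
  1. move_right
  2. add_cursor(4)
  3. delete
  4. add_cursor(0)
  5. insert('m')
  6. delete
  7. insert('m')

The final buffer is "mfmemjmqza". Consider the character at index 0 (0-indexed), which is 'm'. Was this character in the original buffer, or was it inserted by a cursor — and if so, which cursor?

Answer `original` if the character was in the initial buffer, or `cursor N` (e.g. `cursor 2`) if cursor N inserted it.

Answer: cursor 4

Derivation:
After op 1 (move_right): buffer="fiejjqqza" (len 9), cursors c1@2 c2@6, authorship .........
After op 2 (add_cursor(4)): buffer="fiejjqqza" (len 9), cursors c1@2 c3@4 c2@6, authorship .........
After op 3 (delete): buffer="fejqza" (len 6), cursors c1@1 c3@2 c2@3, authorship ......
After op 4 (add_cursor(0)): buffer="fejqza" (len 6), cursors c4@0 c1@1 c3@2 c2@3, authorship ......
After op 5 (insert('m')): buffer="mfmemjmqza" (len 10), cursors c4@1 c1@3 c3@5 c2@7, authorship 4.1.3.2...
After op 6 (delete): buffer="fejqza" (len 6), cursors c4@0 c1@1 c3@2 c2@3, authorship ......
After op 7 (insert('m')): buffer="mfmemjmqza" (len 10), cursors c4@1 c1@3 c3@5 c2@7, authorship 4.1.3.2...
Authorship (.=original, N=cursor N): 4 . 1 . 3 . 2 . . .
Index 0: author = 4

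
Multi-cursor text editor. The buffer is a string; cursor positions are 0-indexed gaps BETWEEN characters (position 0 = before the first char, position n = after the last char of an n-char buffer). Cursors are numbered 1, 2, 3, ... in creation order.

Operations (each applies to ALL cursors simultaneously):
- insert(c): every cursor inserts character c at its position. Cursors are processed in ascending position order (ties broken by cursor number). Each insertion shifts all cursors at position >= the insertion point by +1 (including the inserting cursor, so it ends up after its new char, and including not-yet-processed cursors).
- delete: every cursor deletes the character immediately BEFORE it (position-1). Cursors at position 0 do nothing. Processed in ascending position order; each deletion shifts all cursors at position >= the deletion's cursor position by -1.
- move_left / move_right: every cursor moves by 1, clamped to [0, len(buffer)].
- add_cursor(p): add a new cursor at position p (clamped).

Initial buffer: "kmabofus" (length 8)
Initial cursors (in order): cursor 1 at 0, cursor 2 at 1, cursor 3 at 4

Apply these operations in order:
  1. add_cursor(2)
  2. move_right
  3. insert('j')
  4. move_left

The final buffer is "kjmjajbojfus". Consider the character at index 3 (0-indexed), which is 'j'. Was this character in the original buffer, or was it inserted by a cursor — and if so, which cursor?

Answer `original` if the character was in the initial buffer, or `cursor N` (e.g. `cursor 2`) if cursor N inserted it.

After op 1 (add_cursor(2)): buffer="kmabofus" (len 8), cursors c1@0 c2@1 c4@2 c3@4, authorship ........
After op 2 (move_right): buffer="kmabofus" (len 8), cursors c1@1 c2@2 c4@3 c3@5, authorship ........
After op 3 (insert('j')): buffer="kjmjajbojfus" (len 12), cursors c1@2 c2@4 c4@6 c3@9, authorship .1.2.4..3...
After op 4 (move_left): buffer="kjmjajbojfus" (len 12), cursors c1@1 c2@3 c4@5 c3@8, authorship .1.2.4..3...
Authorship (.=original, N=cursor N): . 1 . 2 . 4 . . 3 . . .
Index 3: author = 2

Answer: cursor 2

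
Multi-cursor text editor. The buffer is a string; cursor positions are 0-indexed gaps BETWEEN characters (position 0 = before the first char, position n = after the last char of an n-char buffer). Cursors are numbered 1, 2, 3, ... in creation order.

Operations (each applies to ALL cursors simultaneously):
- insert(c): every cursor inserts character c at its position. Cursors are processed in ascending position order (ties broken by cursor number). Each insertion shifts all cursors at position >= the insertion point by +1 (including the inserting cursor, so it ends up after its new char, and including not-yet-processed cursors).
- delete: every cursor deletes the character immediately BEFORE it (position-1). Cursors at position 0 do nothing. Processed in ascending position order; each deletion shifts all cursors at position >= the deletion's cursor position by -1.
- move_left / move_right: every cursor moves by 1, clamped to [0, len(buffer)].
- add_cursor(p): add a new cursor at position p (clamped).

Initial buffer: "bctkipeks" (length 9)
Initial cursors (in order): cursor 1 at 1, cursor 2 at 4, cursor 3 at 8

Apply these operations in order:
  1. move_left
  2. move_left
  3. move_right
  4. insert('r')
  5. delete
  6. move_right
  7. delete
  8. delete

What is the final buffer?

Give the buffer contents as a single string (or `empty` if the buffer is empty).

After op 1 (move_left): buffer="bctkipeks" (len 9), cursors c1@0 c2@3 c3@7, authorship .........
After op 2 (move_left): buffer="bctkipeks" (len 9), cursors c1@0 c2@2 c3@6, authorship .........
After op 3 (move_right): buffer="bctkipeks" (len 9), cursors c1@1 c2@3 c3@7, authorship .........
After op 4 (insert('r')): buffer="brctrkiperks" (len 12), cursors c1@2 c2@5 c3@10, authorship .1..2....3..
After op 5 (delete): buffer="bctkipeks" (len 9), cursors c1@1 c2@3 c3@7, authorship .........
After op 6 (move_right): buffer="bctkipeks" (len 9), cursors c1@2 c2@4 c3@8, authorship .........
After op 7 (delete): buffer="btipes" (len 6), cursors c1@1 c2@2 c3@5, authorship ......
After op 8 (delete): buffer="ips" (len 3), cursors c1@0 c2@0 c3@2, authorship ...

Answer: ips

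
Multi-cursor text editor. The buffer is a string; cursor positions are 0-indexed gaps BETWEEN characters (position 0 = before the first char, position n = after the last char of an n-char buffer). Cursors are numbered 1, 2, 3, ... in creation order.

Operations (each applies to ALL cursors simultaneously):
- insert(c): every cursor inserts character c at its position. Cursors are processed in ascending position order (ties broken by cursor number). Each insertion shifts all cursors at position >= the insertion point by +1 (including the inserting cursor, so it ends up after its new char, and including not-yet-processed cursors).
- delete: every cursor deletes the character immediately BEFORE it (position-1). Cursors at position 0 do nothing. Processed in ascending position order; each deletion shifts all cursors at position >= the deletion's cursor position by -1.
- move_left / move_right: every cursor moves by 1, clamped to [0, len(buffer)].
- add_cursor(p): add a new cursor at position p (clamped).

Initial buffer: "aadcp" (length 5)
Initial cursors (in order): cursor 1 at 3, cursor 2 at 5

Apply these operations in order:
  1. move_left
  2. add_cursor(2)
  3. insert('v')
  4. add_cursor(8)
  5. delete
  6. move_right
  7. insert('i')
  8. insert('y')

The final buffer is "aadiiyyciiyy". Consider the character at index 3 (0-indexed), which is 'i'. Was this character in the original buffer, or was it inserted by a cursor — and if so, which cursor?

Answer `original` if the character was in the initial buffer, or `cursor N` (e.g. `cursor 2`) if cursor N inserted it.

Answer: cursor 1

Derivation:
After op 1 (move_left): buffer="aadcp" (len 5), cursors c1@2 c2@4, authorship .....
After op 2 (add_cursor(2)): buffer="aadcp" (len 5), cursors c1@2 c3@2 c2@4, authorship .....
After op 3 (insert('v')): buffer="aavvdcvp" (len 8), cursors c1@4 c3@4 c2@7, authorship ..13..2.
After op 4 (add_cursor(8)): buffer="aavvdcvp" (len 8), cursors c1@4 c3@4 c2@7 c4@8, authorship ..13..2.
After op 5 (delete): buffer="aadc" (len 4), cursors c1@2 c3@2 c2@4 c4@4, authorship ....
After op 6 (move_right): buffer="aadc" (len 4), cursors c1@3 c3@3 c2@4 c4@4, authorship ....
After op 7 (insert('i')): buffer="aadiicii" (len 8), cursors c1@5 c3@5 c2@8 c4@8, authorship ...13.24
After op 8 (insert('y')): buffer="aadiiyyciiyy" (len 12), cursors c1@7 c3@7 c2@12 c4@12, authorship ...1313.2424
Authorship (.=original, N=cursor N): . . . 1 3 1 3 . 2 4 2 4
Index 3: author = 1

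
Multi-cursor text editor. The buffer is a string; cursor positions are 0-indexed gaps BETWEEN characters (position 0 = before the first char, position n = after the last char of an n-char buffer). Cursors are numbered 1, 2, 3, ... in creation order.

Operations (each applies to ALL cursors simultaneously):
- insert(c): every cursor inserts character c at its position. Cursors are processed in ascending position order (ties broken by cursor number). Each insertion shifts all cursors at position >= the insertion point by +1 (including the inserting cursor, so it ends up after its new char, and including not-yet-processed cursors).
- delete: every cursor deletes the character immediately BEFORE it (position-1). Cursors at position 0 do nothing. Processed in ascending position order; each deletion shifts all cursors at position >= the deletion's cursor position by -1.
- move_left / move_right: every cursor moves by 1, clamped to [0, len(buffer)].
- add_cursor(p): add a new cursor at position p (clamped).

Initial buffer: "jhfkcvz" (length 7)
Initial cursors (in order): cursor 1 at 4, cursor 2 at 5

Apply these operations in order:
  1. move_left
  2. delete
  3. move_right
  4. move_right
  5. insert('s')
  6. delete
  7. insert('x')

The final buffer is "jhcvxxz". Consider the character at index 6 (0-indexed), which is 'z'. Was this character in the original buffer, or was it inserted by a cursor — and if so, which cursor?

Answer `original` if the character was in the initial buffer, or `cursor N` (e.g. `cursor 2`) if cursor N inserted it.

After op 1 (move_left): buffer="jhfkcvz" (len 7), cursors c1@3 c2@4, authorship .......
After op 2 (delete): buffer="jhcvz" (len 5), cursors c1@2 c2@2, authorship .....
After op 3 (move_right): buffer="jhcvz" (len 5), cursors c1@3 c2@3, authorship .....
After op 4 (move_right): buffer="jhcvz" (len 5), cursors c1@4 c2@4, authorship .....
After op 5 (insert('s')): buffer="jhcvssz" (len 7), cursors c1@6 c2@6, authorship ....12.
After op 6 (delete): buffer="jhcvz" (len 5), cursors c1@4 c2@4, authorship .....
After op 7 (insert('x')): buffer="jhcvxxz" (len 7), cursors c1@6 c2@6, authorship ....12.
Authorship (.=original, N=cursor N): . . . . 1 2 .
Index 6: author = original

Answer: original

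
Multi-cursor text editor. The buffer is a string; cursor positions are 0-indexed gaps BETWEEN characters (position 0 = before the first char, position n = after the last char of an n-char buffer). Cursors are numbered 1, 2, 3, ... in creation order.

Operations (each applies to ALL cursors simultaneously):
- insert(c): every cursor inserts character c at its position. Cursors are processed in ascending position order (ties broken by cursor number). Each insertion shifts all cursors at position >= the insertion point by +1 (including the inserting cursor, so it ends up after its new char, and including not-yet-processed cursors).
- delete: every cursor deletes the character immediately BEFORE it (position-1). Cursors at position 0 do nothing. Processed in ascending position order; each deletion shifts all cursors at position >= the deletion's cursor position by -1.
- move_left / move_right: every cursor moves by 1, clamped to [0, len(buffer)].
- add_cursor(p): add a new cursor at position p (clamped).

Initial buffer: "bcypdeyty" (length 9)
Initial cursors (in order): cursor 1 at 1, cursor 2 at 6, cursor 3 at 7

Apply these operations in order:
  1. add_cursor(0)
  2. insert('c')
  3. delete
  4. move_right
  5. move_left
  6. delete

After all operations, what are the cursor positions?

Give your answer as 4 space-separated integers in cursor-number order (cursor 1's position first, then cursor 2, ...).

Answer: 0 4 4 0

Derivation:
After op 1 (add_cursor(0)): buffer="bcypdeyty" (len 9), cursors c4@0 c1@1 c2@6 c3@7, authorship .........
After op 2 (insert('c')): buffer="cbccypdecycty" (len 13), cursors c4@1 c1@3 c2@9 c3@11, authorship 4.1.....2.3..
After op 3 (delete): buffer="bcypdeyty" (len 9), cursors c4@0 c1@1 c2@6 c3@7, authorship .........
After op 4 (move_right): buffer="bcypdeyty" (len 9), cursors c4@1 c1@2 c2@7 c3@8, authorship .........
After op 5 (move_left): buffer="bcypdeyty" (len 9), cursors c4@0 c1@1 c2@6 c3@7, authorship .........
After op 6 (delete): buffer="cypdty" (len 6), cursors c1@0 c4@0 c2@4 c3@4, authorship ......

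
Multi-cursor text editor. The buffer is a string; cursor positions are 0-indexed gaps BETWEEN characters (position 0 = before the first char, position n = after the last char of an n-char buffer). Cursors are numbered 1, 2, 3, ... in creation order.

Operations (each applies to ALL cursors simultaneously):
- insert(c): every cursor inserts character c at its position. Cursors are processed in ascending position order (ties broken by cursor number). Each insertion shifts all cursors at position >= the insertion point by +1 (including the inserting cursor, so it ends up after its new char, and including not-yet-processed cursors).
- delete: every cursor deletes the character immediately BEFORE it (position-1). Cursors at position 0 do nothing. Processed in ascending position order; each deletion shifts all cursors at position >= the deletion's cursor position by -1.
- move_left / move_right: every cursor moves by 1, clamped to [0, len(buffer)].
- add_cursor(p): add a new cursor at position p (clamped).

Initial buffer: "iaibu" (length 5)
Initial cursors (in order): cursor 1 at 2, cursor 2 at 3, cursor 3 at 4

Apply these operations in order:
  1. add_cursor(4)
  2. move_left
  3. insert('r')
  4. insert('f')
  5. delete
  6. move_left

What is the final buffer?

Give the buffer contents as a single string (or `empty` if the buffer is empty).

After op 1 (add_cursor(4)): buffer="iaibu" (len 5), cursors c1@2 c2@3 c3@4 c4@4, authorship .....
After op 2 (move_left): buffer="iaibu" (len 5), cursors c1@1 c2@2 c3@3 c4@3, authorship .....
After op 3 (insert('r')): buffer="irarirrbu" (len 9), cursors c1@2 c2@4 c3@7 c4@7, authorship .1.2.34..
After op 4 (insert('f')): buffer="irfarfirrffbu" (len 13), cursors c1@3 c2@6 c3@11 c4@11, authorship .11.22.3434..
After op 5 (delete): buffer="irarirrbu" (len 9), cursors c1@2 c2@4 c3@7 c4@7, authorship .1.2.34..
After op 6 (move_left): buffer="irarirrbu" (len 9), cursors c1@1 c2@3 c3@6 c4@6, authorship .1.2.34..

Answer: irarirrbu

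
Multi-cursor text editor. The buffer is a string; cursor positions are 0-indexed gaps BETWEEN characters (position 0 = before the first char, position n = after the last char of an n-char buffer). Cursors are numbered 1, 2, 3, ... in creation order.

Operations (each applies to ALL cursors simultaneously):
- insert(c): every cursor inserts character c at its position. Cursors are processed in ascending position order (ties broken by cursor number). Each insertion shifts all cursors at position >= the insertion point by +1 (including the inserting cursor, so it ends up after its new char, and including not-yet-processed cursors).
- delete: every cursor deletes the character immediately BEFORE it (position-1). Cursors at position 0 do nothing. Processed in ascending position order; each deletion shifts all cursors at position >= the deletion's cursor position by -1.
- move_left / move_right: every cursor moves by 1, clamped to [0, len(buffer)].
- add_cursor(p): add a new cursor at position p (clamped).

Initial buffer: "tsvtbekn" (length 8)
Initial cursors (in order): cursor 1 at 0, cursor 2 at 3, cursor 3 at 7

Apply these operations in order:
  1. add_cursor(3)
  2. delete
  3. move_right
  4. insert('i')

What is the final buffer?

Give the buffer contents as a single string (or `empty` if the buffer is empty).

Answer: titiibeni

Derivation:
After op 1 (add_cursor(3)): buffer="tsvtbekn" (len 8), cursors c1@0 c2@3 c4@3 c3@7, authorship ........
After op 2 (delete): buffer="ttben" (len 5), cursors c1@0 c2@1 c4@1 c3@4, authorship .....
After op 3 (move_right): buffer="ttben" (len 5), cursors c1@1 c2@2 c4@2 c3@5, authorship .....
After op 4 (insert('i')): buffer="titiibeni" (len 9), cursors c1@2 c2@5 c4@5 c3@9, authorship .1.24...3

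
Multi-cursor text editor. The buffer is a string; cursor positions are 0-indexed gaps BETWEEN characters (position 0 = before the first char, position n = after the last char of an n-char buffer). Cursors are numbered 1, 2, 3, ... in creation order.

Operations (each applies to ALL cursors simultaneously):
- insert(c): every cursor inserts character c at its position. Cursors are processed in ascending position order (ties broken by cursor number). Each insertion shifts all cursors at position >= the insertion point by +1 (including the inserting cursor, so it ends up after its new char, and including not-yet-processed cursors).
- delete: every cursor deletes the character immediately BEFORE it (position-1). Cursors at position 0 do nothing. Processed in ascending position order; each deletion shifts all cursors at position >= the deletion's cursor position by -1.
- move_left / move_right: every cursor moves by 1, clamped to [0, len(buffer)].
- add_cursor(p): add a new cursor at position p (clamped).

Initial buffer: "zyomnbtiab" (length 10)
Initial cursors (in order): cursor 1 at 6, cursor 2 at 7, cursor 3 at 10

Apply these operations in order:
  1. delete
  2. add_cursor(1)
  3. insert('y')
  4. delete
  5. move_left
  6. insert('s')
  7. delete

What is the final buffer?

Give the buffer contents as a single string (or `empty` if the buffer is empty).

Answer: zyomnia

Derivation:
After op 1 (delete): buffer="zyomnia" (len 7), cursors c1@5 c2@5 c3@7, authorship .......
After op 2 (add_cursor(1)): buffer="zyomnia" (len 7), cursors c4@1 c1@5 c2@5 c3@7, authorship .......
After op 3 (insert('y')): buffer="zyyomnyyiay" (len 11), cursors c4@2 c1@8 c2@8 c3@11, authorship .4....12..3
After op 4 (delete): buffer="zyomnia" (len 7), cursors c4@1 c1@5 c2@5 c3@7, authorship .......
After op 5 (move_left): buffer="zyomnia" (len 7), cursors c4@0 c1@4 c2@4 c3@6, authorship .......
After op 6 (insert('s')): buffer="szyomssnisa" (len 11), cursors c4@1 c1@7 c2@7 c3@10, authorship 4....12..3.
After op 7 (delete): buffer="zyomnia" (len 7), cursors c4@0 c1@4 c2@4 c3@6, authorship .......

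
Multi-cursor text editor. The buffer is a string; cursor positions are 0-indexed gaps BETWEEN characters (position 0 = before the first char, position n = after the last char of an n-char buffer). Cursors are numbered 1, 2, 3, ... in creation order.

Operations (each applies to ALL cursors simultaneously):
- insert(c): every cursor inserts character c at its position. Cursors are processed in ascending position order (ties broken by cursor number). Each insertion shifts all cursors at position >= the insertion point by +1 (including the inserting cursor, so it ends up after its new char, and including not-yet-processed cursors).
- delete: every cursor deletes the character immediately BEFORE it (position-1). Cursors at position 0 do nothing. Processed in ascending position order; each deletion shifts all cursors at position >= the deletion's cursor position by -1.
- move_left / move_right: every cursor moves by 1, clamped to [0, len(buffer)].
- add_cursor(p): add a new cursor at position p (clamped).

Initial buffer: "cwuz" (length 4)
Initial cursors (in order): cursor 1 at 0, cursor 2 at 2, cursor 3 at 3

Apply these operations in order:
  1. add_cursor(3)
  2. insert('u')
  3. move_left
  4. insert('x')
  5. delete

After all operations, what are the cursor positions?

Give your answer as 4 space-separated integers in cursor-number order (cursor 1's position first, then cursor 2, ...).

After op 1 (add_cursor(3)): buffer="cwuz" (len 4), cursors c1@0 c2@2 c3@3 c4@3, authorship ....
After op 2 (insert('u')): buffer="ucwuuuuz" (len 8), cursors c1@1 c2@4 c3@7 c4@7, authorship 1..2.34.
After op 3 (move_left): buffer="ucwuuuuz" (len 8), cursors c1@0 c2@3 c3@6 c4@6, authorship 1..2.34.
After op 4 (insert('x')): buffer="xucwxuuuxxuz" (len 12), cursors c1@1 c2@5 c3@10 c4@10, authorship 11..22.3344.
After op 5 (delete): buffer="ucwuuuuz" (len 8), cursors c1@0 c2@3 c3@6 c4@6, authorship 1..2.34.

Answer: 0 3 6 6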